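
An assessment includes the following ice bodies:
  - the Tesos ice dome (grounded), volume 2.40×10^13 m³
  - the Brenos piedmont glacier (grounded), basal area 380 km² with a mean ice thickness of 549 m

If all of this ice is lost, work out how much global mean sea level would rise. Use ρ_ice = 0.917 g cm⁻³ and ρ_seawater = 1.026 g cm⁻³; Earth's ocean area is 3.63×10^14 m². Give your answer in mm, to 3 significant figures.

Tesos: 2.40×10^13 m³ × (917/1026) = 2.145×10^13 m³ of water.
Brenos: ice volume = 380 km² × 549 m = 208.6 km³; 208.6 × (917/1026) = 186.5 km³ of water.
Total added water ≈ 2.164×10^13 m³ over 3.63×10^14 m² → Δh = 0.0596 m = 59.6 mm.

≈ 59.6 mm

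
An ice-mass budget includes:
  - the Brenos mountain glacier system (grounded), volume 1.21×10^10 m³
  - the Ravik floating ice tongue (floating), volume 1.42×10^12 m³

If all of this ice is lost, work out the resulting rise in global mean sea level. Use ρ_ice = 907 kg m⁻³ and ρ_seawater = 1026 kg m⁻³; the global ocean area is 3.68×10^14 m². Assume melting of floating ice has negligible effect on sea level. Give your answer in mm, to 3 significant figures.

Brenos: 1.21×10^10 m³ × (907/1026) = 1.070×10^10 m³ of water.
The Ravik floating ice tongue is floating and already displaces its own weight of water, so its melt adds essentially nothing to sea level.
Total added water ≈ 1.070×10^10 m³ over 3.68×10^14 m² → Δh = 2.91×10^-5 m = 0.0291 mm.

≈ 0.0291 mm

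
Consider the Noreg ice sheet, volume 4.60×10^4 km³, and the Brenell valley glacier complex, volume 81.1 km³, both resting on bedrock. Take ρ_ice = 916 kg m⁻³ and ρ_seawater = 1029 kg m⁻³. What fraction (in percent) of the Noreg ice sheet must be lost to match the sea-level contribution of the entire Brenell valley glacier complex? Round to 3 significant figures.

Equal sea-level rise means equal mass of meltwater, i.e. equal mass of ice lost.
Ice mass of Brenell: 7.429×10^13 kg; ice mass of Noreg: 4.214×10^16 kg.
Fraction required = 7.429×10^13 / 4.214×10^16 = 1.76×10^-3 → 0.176 %.

≈ 0.176 %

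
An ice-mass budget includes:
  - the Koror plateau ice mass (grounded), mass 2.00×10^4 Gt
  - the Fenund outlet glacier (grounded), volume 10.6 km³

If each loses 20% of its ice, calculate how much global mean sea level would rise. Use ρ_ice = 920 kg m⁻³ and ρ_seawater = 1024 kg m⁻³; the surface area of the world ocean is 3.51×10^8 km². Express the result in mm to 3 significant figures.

≈ 11.1 mm

Koror: 0.2 × 2.00×10^4 Gt = 4.000×10^15 kg; dividing by ρ_w = 1024 kg m⁻³ gives 3.906×10^12 m³ of water.
Fenund: 0.2 × 10.6 km³ × (920/1024) = 1.905 km³ of water.
Total added water ≈ 3.908×10^12 m³ over 3.51×10^14 m² → Δh = 0.0111 m = 11.1 mm.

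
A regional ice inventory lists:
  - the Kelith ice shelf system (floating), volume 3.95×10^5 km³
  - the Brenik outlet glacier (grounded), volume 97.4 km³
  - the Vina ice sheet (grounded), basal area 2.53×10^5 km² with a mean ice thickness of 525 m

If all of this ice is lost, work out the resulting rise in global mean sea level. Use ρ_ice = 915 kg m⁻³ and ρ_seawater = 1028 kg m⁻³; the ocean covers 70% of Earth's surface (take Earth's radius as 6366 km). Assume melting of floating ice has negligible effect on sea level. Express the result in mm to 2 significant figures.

≈ 330 mm

The Kelith ice shelf system is floating and already displaces its own weight of water, so its melt adds essentially nothing to sea level.
Brenik: 97.4 km³ × (915/1028) = 86.69 km³ of water.
Vina: ice volume = 2.53×10^5 km² × 525 m = 1.328×10^5 km³; 1.328×10^5 × (915/1028) = 1.182×10^5 km³ of water.
Total added water ≈ 1.183×10^14 m³ over 3.56×10^14 m² → Δh = 0.332 m = 330 mm.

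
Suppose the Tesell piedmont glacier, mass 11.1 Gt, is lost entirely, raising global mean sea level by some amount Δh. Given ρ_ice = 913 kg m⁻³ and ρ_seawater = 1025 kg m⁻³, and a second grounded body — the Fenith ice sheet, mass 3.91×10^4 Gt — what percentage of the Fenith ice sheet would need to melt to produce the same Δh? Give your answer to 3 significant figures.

≈ 0.0284 %

Equal sea-level rise means equal mass of meltwater, i.e. equal mass of ice lost.
Ice mass of Tesell: 1.110×10^13 kg; ice mass of Fenith: 3.910×10^16 kg.
Fraction required = 1.110×10^13 / 3.910×10^16 = 2.84×10^-4 → 0.0284 %.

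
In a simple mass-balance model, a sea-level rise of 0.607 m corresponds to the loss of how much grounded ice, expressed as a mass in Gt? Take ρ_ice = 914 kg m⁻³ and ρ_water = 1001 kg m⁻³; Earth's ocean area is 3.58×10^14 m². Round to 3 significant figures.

Required water volume = Δh × A = 0.607 m × 3.58×10^14 m² = 2.173×10^14 m³.
ρ_w = 1001 kg m⁻³, so the mass of water = 2.173×10^14 m³ × 1001 kg m⁻³ = 2.175×10^17 kg = 2.18×10^5 Gt (and the same mass of ice, by conservation).

≈ 2.18×10^5 Gt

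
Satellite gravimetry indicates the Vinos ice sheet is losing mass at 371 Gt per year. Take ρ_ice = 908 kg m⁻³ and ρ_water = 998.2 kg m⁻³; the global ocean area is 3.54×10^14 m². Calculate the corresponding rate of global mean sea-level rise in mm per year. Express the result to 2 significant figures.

ρ_w = 998.2 kg m⁻³. Annual water volume added = 371 Gt / ρ_w = 3.710×10^14 kg / 998.2 kg m⁻³ = 3.717×10^11 m³.
Δh per year = 3.717×10^11 / 3.54×10^14 = 1.05×10^-3 m = 1.0 mm.

≈ 1.0 mm/yr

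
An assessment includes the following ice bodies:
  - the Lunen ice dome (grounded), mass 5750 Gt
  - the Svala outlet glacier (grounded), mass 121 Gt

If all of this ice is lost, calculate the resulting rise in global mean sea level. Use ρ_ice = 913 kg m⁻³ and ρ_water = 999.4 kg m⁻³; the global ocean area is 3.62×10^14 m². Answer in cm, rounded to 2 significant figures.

Lunen: 5750 Gt = 5.750×10^15 kg; dividing by ρ_w = 999.4 kg m⁻³ gives 5.753×10^12 m³ of water.
Svala: 121 Gt = 1.210×10^14 kg; dividing by ρ_w = 999.4 kg m⁻³ gives 1.211×10^11 m³ of water.
Total added water ≈ 5.875×10^12 m³ over 3.62×10^14 m² → Δh = 0.0162 m = 1.6 cm.

≈ 1.6 cm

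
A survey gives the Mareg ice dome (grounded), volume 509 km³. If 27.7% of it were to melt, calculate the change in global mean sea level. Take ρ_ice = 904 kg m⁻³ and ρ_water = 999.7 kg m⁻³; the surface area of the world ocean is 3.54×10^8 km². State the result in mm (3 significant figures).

≈ 0.360 mm

Mareg: 0.277 × 509 km³ × (904/999.7) = 127.5 km³ of water.
Spread over 3.54×10^14 m² of ocean, Δh = 1.275×10^11 / 3.54×10^14 = 3.60×10^-4 m = 0.360 mm.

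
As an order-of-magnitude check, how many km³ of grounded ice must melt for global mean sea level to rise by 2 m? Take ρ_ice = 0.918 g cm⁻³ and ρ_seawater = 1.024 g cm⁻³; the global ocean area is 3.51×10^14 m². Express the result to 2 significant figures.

Required water volume = Δh × A = 2 m × 3.51×10^14 m² = 7.020×10^14 m³ = 7.020×10^5 km³.
Ice volume = water volume × ρ_w/ρ_ice = 7.020×10^5 × 1024/918 = 7.8×10^5 km³.

≈ 7.8×10^5 km³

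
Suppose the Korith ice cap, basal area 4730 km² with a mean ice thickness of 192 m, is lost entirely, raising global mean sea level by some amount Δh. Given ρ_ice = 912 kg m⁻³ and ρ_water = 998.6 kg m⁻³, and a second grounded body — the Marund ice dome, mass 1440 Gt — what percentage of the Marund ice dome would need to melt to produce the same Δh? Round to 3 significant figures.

Equal sea-level rise means equal mass of meltwater, i.e. equal mass of ice lost.
Ice mass of Korith: 8.282×10^14 kg; ice mass of Marund: 1.440×10^15 kg.
Fraction required = 8.282×10^14 / 1.440×10^15 = 0.575 → 57.5 %.

≈ 57.5 %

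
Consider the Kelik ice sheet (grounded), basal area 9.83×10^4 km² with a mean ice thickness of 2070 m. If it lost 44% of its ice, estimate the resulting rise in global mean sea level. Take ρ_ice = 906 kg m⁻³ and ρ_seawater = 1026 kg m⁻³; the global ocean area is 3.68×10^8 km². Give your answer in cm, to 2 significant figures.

≈ 21 cm

Kelik: ice volume = 9.83×10^4 km² × 2070 m = 2.035×10^5 km³; 0.44 × 2.035×10^5 × (906/1026) = 7.906×10^4 km³ of water.
Spread over 3.68×10^14 m² of ocean, Δh = 7.906×10^13 / 3.68×10^14 = 0.215 m = 21 cm.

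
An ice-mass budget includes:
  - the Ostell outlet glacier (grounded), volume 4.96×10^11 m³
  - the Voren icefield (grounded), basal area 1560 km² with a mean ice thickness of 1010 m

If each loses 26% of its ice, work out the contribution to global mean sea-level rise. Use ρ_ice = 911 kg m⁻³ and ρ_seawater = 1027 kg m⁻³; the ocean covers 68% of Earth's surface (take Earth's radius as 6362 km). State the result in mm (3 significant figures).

≈ 1.38 mm

Ostell: 0.26 × 4.96×10^11 m³ × (911/1027) = 1.144×10^11 m³ of water.
Voren: ice volume = 1560 km² × 1010 m = 1576 km³; 0.26 × 1576 × (911/1027) = 363.4 km³ of water.
Total added water ≈ 4.778×10^11 m³ over 3.46×10^14 m² → Δh = 1.38×10^-3 m = 1.38 mm.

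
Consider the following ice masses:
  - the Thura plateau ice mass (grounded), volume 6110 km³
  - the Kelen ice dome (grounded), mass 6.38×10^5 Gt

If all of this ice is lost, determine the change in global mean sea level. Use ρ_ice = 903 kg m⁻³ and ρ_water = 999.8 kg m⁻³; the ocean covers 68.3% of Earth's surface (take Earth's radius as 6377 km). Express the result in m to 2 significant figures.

≈ 1.8 m

Thura: 6110 km³ × (903/999.8) = 5518 km³ of water.
Kelen: 6.38×10^5 Gt = 6.380×10^17 kg; dividing by ρ_w = 999.8 kg m⁻³ gives 6.381×10^14 m³ of water.
Total added water ≈ 6.436×10^14 m³ over 3.49×10^14 m² → Δh = 1.84 m.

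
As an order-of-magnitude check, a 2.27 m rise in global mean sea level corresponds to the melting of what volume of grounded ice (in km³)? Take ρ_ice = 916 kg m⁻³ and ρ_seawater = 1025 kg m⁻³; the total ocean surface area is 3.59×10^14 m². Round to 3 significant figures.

Required water volume = Δh × A = 2.27 m × 3.59×10^14 m² = 8.149×10^14 m³ = 8.149×10^5 km³.
Ice volume = water volume × ρ_w/ρ_ice = 8.149×10^5 × 1025/916 = 9.12×10^5 km³.

≈ 9.12×10^5 km³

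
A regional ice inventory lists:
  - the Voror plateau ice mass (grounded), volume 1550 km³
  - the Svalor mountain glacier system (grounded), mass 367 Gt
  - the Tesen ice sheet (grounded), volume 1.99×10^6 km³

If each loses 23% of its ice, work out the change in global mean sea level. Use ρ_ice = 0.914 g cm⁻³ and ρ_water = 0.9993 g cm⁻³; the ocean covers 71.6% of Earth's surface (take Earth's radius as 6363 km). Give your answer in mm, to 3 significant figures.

Voror: 0.23 × 1550 km³ × (914/999.3) = 326.1 km³ of water.
Svalor: 0.23 × 367 Gt = 8.441×10^13 kg; dividing by ρ_w = 0.9993 g cm⁻³ = 999.3 kg m⁻³ gives 8.447×10^10 m³ of water.
Tesen: 0.23 × 1.99×10^6 km³ × (914/999.3) = 4.186×10^5 km³ of water.
Total added water ≈ 4.190×10^14 m³ over 3.64×10^14 m² → Δh = 1.15 m = 1150 mm.

≈ 1150 mm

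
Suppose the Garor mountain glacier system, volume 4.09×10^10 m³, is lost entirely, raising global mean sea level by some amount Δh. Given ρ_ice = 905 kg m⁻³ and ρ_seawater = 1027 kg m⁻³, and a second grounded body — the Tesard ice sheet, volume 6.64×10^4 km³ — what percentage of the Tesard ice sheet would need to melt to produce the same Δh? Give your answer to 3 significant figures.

≈ 0.0616 %

Equal sea-level rise means equal mass of meltwater, i.e. equal mass of ice lost.
Ice mass of Garor: 3.701×10^13 kg; ice mass of Tesard: 6.009×10^16 kg.
Fraction required = 3.701×10^13 / 6.009×10^16 = 6.16×10^-4 → 0.0616 %.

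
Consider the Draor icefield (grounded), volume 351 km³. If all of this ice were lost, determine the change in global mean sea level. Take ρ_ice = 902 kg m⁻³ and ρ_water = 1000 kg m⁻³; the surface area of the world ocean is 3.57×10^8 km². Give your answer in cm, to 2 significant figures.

≈ 0.089 cm

Draor: 351 km³ × (902/1000) = 316.6 km³ of water.
Spread over 3.57×10^14 m² of ocean, Δh = 3.166×10^11 / 3.57×10^14 = 8.87×10^-4 m = 0.089 cm.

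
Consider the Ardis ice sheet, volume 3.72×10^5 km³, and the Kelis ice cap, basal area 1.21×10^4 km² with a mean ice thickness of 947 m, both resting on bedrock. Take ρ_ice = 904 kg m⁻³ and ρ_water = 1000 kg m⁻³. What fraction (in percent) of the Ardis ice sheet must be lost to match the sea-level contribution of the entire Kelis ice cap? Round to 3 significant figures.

≈ 3.08 %

Equal sea-level rise means equal mass of meltwater, i.e. equal mass of ice lost.
Ice mass of Kelis: 1.036×10^16 kg; ice mass of Ardis: 3.363×10^17 kg.
Fraction required = 1.036×10^16 / 3.363×10^17 = 0.0308 → 3.08 %.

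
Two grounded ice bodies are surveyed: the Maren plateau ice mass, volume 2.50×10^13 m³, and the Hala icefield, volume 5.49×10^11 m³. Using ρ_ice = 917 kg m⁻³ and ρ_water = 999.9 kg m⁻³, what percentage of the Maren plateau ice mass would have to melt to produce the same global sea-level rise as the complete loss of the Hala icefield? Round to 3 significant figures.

≈ 2.20 %

Equal sea-level rise means equal mass of meltwater, i.e. equal mass of ice lost.
Ice mass of Hala: 5.034×10^14 kg; ice mass of Maren: 2.292×10^16 kg.
Fraction required = 5.034×10^14 / 2.292×10^16 = 0.0220 → 2.20 %.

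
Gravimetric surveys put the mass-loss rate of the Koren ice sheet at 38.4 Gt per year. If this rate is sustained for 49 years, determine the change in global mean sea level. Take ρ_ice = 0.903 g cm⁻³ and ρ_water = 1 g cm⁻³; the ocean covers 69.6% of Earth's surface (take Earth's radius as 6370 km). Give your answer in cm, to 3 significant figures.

≈ 0.530 cm

Total mass lost = 38.4 Gt/yr × 49 yr = 1882 Gt = 1.882×10^15 kg.
ρ_w = 1 g cm⁻³ = 1000 kg m⁻³, so water volume = 1.882×10^15 / 1000 = 1.882×10^12 m³.
Δh = 1.882×10^12 / 3.55×10^14 = 5.30×10^-3 m = 0.530 cm.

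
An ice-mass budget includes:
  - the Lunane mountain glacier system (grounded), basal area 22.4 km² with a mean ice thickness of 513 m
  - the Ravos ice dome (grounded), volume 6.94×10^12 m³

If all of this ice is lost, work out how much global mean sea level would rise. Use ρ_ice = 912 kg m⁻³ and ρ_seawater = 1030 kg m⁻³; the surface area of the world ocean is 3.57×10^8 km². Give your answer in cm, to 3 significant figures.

Lunane: ice volume = 22.4 km² × 513 m = 11.49 km³; 11.49 × (912/1030) = 10.17 km³ of water.
Ravos: 6.94×10^12 m³ × (912/1030) = 6.145×10^12 m³ of water.
Total added water ≈ 6.155×10^12 m³ over 3.57×10^14 m² → Δh = 0.0172 m = 1.72 cm.

≈ 1.72 cm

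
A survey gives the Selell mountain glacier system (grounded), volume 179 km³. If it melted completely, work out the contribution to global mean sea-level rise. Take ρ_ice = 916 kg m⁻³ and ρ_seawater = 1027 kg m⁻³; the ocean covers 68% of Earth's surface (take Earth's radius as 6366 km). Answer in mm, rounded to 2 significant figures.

Selell: 179 km³ × (916/1027) = 159.7 km³ of water.
Spread over 3.46×10^14 m² of ocean, Δh = 1.597×10^11 / 3.46×10^14 = 4.61×10^-4 m = 0.46 mm.

≈ 0.46 mm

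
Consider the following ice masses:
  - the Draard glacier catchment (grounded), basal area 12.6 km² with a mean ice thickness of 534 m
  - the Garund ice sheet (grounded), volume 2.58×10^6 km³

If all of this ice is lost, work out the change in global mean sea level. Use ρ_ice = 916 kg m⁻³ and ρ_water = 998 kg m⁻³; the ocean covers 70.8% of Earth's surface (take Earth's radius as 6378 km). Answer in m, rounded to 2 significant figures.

≈ 6.5 m

Draard: ice volume = 12.6 km² × 534 m = 6.728 km³; 6.728 × (916/998) = 6.176 km³ of water.
Garund: 2.58×10^6 km³ × (916/998) = 2.368×10^6 km³ of water.
Total added water ≈ 2.368×10^15 m³ over 3.62×10^14 m² → Δh = 6.54 m.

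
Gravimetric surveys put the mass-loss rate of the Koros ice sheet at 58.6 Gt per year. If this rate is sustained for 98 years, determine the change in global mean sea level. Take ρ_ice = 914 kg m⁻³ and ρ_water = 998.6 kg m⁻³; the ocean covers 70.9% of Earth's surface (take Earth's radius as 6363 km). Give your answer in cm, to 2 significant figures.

Total mass lost = 58.6 Gt/yr × 98 yr = 5743 Gt = 5.743×10^15 kg.
ρ_w = 998.6 kg m⁻³, so water volume = 5.743×10^15 / 998.6 = 5.751×10^12 m³.
Δh = 5.751×10^12 / 3.61×10^14 = 0.0159 m = 1.6 cm.

≈ 1.6 cm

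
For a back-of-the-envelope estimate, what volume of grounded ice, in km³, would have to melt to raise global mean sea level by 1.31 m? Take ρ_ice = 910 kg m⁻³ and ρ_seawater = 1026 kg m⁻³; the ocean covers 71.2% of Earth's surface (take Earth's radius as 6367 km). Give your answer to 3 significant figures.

≈ 5.36×10^5 km³

Required water volume = Δh × A = 1.31 m × 3.63×10^14 m² = 4.752×10^14 m³ = 4.752×10^5 km³.
Ice volume = water volume × ρ_w/ρ_ice = 4.752×10^5 × 1026/910 = 5.36×10^5 km³.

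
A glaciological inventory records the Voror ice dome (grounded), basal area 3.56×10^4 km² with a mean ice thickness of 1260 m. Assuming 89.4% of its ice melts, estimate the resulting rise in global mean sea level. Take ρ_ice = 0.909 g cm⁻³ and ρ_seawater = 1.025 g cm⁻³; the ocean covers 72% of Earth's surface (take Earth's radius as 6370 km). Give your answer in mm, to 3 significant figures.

≈ 96.9 mm

Voror: ice volume = 3.56×10^4 km² × 1260 m = 4.486×10^4 km³; 0.894 × 4.486×10^4 × (909/1025) = 3.556×10^4 km³ of water.
Spread over 3.67×10^14 m² of ocean, Δh = 3.556×10^13 / 3.67×10^14 = 0.0969 m = 96.9 mm.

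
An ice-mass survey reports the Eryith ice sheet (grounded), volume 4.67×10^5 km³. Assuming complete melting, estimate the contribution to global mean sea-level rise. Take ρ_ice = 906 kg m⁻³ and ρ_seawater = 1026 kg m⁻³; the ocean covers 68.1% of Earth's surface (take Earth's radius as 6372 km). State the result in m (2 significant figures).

≈ 1.2 m

Eryith: 4.67×10^5 km³ × (906/1026) = 4.124×10^5 km³ of water.
Spread over 3.47×10^14 m² of ocean, Δh = 4.124×10^14 / 3.47×10^14 = 1.19 m.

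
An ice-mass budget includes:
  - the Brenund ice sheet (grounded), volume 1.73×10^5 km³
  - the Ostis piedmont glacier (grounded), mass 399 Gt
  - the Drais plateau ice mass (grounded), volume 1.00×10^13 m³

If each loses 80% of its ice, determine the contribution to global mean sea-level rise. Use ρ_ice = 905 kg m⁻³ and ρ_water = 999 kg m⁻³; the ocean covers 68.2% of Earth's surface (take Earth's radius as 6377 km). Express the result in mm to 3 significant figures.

≈ 381 mm

Brenund: 0.8 × 1.73×10^5 km³ × (905/999) = 1.254×10^5 km³ of water.
Ostis: 0.8 × 399 Gt = 3.192×10^14 kg; dividing by ρ_w = 999 kg m⁻³ gives 3.195×10^11 m³ of water.
Drais: 0.8 × 1.00×10^13 m³ × (905/999) = 7.247×10^12 m³ of water.
Total added water ≈ 1.329×10^14 m³ over 3.49×10^14 m² → Δh = 0.381 m = 381 mm.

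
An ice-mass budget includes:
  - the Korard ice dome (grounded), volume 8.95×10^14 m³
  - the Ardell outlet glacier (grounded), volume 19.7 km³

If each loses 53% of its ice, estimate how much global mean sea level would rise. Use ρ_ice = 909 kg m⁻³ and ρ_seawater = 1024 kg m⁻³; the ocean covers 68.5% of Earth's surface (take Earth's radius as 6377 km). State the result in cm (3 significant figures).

≈ 120 cm

Korard: 0.53 × 8.95×10^14 m³ × (909/1024) = 4.211×10^14 m³ of water.
Ardell: 0.53 × 19.7 km³ × (909/1024) = 9.268 km³ of water.
Total added water ≈ 4.211×10^14 m³ over 3.50×10^14 m² → Δh = 1.20 m = 120 cm.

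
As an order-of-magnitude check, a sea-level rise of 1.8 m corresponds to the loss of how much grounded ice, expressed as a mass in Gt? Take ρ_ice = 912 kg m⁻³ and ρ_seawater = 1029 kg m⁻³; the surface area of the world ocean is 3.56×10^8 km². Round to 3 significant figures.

Required water volume = Δh × A = 1.8 m × 3.56×10^14 m² = 6.408×10^14 m³.
ρ_w = 1029 kg m⁻³, so the mass of water = 6.408×10^14 m³ × 1029 kg m⁻³ = 6.594×10^17 kg = 6.59×10^5 Gt (and the same mass of ice, by conservation).

≈ 6.59×10^5 Gt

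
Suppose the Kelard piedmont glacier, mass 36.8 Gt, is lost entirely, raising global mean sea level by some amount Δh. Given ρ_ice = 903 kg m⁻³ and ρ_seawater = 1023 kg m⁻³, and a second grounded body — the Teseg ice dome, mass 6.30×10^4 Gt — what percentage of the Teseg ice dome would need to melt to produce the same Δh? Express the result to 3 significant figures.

≈ 0.0584 %

Equal sea-level rise means equal mass of meltwater, i.e. equal mass of ice lost.
Ice mass of Kelard: 3.680×10^13 kg; ice mass of Teseg: 6.300×10^16 kg.
Fraction required = 3.680×10^13 / 6.300×10^16 = 5.84×10^-4 → 0.0584 %.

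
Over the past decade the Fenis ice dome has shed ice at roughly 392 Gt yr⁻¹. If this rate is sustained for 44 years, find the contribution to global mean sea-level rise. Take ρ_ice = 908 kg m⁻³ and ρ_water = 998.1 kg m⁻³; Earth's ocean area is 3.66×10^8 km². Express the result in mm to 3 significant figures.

≈ 47.2 mm

Total mass lost = 392 Gt/yr × 44 yr = 1.725×10^4 Gt = 1.725×10^16 kg.
ρ_w = 998.1 kg m⁻³, so water volume = 1.725×10^16 / 998.1 = 1.728×10^13 m³.
Δh = 1.728×10^13 / 3.66×10^14 = 0.0472 m = 47.2 mm.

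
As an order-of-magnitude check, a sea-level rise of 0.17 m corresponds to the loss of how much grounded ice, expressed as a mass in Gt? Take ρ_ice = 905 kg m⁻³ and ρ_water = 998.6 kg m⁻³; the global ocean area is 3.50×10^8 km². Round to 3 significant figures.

Required water volume = Δh × A = 0.17 m × 3.50×10^14 m² = 5.950×10^13 m³.
ρ_w = 998.6 kg m⁻³, so the mass of water = 5.950×10^13 m³ × 998.6 kg m⁻³ = 5.942×10^16 kg = 5.94×10^4 Gt (and the same mass of ice, by conservation).

≈ 5.94×10^4 Gt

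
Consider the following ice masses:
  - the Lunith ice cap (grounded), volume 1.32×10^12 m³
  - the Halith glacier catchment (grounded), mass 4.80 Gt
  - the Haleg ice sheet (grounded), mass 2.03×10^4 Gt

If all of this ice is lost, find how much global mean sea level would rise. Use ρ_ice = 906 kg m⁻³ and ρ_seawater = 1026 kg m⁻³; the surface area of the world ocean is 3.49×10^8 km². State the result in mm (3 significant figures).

≈ 60.0 mm

Lunith: 1.32×10^12 m³ × (906/1026) = 1.166×10^12 m³ of water.
Halith: 4.80 Gt = 4.800×10^12 kg; dividing by ρ_w = 1026 kg m⁻³ gives 4.678×10^9 m³ of water.
Haleg: 2.03×10^4 Gt = 2.030×10^16 kg; dividing by ρ_w = 1026 kg m⁻³ gives 1.979×10^13 m³ of water.
Total added water ≈ 2.096×10^13 m³ over 3.49×10^14 m² → Δh = 0.0600 m = 60.0 mm.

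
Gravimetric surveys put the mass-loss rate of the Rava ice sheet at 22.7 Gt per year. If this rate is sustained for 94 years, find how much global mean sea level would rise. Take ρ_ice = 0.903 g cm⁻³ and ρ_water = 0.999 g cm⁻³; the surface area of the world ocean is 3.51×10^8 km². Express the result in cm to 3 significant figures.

≈ 0.609 cm

Total mass lost = 22.7 Gt/yr × 94 yr = 2134 Gt = 2.134×10^15 kg.
ρ_w = 0.999 g cm⁻³ = 999 kg m⁻³, so water volume = 2.134×10^15 / 999 = 2.136×10^12 m³.
Δh = 2.136×10^12 / 3.51×10^14 = 6.09×10^-3 m = 0.609 cm.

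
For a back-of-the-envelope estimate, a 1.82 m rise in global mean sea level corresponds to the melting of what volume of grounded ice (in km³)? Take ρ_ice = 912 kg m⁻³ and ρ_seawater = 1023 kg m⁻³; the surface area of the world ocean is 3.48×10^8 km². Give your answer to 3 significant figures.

≈ 7.10×10^5 km³

Required water volume = Δh × A = 1.82 m × 3.48×10^14 m² = 6.334×10^14 m³ = 6.334×10^5 km³.
Ice volume = water volume × ρ_w/ρ_ice = 6.334×10^5 × 1023/912 = 7.10×10^5 km³.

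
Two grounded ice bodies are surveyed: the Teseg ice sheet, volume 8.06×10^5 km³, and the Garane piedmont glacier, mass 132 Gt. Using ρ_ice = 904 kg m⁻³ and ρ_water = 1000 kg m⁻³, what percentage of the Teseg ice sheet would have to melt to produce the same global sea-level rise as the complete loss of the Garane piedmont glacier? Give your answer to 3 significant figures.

≈ 0.0181 %

Equal sea-level rise means equal mass of meltwater, i.e. equal mass of ice lost.
Ice mass of Garane: 1.320×10^14 kg; ice mass of Teseg: 7.286×10^17 kg.
Fraction required = 1.320×10^14 / 7.286×10^17 = 1.81×10^-4 → 0.0181 %.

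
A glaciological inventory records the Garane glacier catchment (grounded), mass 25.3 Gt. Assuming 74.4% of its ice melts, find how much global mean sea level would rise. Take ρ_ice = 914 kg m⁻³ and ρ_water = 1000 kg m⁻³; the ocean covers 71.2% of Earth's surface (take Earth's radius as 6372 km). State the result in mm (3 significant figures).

Garane: 0.744 × 25.3 Gt = 1.882×10^13 kg; dividing by ρ_w = 1000 kg m⁻³ gives 1.882×10^10 m³ of water.
Spread over 3.63×10^14 m² of ocean, Δh = 1.882×10^10 / 3.63×10^14 = 5.18×10^-5 m = 0.0518 mm.

≈ 0.0518 mm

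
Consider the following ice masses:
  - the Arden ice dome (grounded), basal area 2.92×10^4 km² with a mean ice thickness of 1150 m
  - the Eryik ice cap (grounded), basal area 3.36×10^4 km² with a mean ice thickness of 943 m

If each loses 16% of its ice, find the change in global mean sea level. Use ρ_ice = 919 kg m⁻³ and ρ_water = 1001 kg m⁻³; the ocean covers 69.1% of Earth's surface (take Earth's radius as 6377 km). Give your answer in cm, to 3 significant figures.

Arden: ice volume = 2.92×10^4 km² × 1150 m = 3.358×10^4 km³; 0.16 × 3.358×10^4 × (919/1001) = 4933 km³ of water.
Eryik: ice volume = 3.36×10^4 km² × 943 m = 3.168×10^4 km³; 0.16 × 3.168×10^4 × (919/1001) = 4654 km³ of water.
Total added water ≈ 9.587×10^12 m³ over 3.53×10^14 m² → Δh = 0.0271 m = 2.71 cm.

≈ 2.71 cm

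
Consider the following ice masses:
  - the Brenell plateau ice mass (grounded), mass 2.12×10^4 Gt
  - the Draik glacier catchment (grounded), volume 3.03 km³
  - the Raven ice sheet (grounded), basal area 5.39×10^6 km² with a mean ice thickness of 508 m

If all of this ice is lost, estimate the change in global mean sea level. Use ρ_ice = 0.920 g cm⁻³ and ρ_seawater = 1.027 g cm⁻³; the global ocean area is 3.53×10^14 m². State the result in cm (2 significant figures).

≈ 700 cm

Brenell: 2.12×10^4 Gt = 2.120×10^16 kg; dividing by ρ_w = 1.027 g cm⁻³ = 1027 kg m⁻³ gives 2.064×10^13 m³ of water.
Draik: 3.03 km³ × (920/1027) = 2.714 km³ of water.
Raven: ice volume = 5.39×10^6 km² × 508 m = 2.738×10^6 km³; 2.738×10^6 × (920/1027) = 2.453×10^6 km³ of water.
Total added water ≈ 2.473×10^15 m³ over 3.53×10^14 m² → Δh = 7.01 m = 700 cm.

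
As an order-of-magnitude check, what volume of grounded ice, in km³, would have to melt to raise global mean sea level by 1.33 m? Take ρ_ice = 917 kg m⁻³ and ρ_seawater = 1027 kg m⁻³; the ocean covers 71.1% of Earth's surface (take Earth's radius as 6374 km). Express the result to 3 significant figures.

Required water volume = Δh × A = 1.33 m × 3.63×10^14 m² = 4.828×10^14 m³ = 4.828×10^5 km³.
Ice volume = water volume × ρ_w/ρ_ice = 4.828×10^5 × 1027/917 = 5.41×10^5 km³.

≈ 5.41×10^5 km³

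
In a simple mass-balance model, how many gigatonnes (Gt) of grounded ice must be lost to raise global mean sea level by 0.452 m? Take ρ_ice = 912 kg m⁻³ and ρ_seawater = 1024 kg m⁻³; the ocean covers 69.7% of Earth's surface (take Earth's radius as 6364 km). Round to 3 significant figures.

Required water volume = Δh × A = 0.452 m × 3.55×10^14 m² = 1.603×10^14 m³.
ρ_w = 1024 kg m⁻³, so the mass of water = 1.603×10^14 m³ × 1024 kg m⁻³ = 1.642×10^17 kg = 1.64×10^5 Gt (and the same mass of ice, by conservation).

≈ 1.64×10^5 Gt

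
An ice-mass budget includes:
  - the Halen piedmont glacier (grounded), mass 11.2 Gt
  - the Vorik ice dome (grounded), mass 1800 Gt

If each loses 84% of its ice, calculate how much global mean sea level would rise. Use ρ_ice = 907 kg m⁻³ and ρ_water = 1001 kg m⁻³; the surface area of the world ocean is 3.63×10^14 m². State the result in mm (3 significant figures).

≈ 4.19 mm

Halen: 0.84 × 11.2 Gt = 9.408×10^12 kg; dividing by ρ_w = 1001 kg m⁻³ gives 9.399×10^9 m³ of water.
Vorik: 0.84 × 1800 Gt = 1.512×10^15 kg; dividing by ρ_w = 1001 kg m⁻³ gives 1.510×10^12 m³ of water.
Total added water ≈ 1.520×10^12 m³ over 3.63×10^14 m² → Δh = 4.19×10^-3 m = 4.19 mm.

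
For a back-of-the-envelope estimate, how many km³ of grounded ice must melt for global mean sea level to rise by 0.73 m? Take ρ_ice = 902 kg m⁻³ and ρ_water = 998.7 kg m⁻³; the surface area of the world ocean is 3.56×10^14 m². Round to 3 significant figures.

Required water volume = Δh × A = 0.73 m × 3.56×10^14 m² = 2.599×10^14 m³ = 2.599×10^5 km³.
Ice volume = water volume × ρ_w/ρ_ice = 2.599×10^5 × 998.7/902 = 2.88×10^5 km³.

≈ 2.88×10^5 km³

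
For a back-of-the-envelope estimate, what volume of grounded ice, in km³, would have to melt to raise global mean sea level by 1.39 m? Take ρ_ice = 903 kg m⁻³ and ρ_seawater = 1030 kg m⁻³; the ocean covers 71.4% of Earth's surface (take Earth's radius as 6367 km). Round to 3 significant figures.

≈ 5.77×10^5 km³

Required water volume = Δh × A = 1.39 m × 3.64×10^14 m² = 5.056×10^14 m³ = 5.056×10^5 km³.
Ice volume = water volume × ρ_w/ρ_ice = 5.056×10^5 × 1030/903 = 5.77×10^5 km³.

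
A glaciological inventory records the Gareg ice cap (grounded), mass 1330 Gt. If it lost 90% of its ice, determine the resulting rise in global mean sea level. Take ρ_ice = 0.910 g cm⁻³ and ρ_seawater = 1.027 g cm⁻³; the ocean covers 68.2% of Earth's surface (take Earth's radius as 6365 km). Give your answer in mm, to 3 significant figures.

≈ 3.36 mm

Gareg: 0.9 × 1330 Gt = 1.197×10^15 kg; dividing by ρ_w = 1.027 g cm⁻³ = 1027 kg m⁻³ gives 1.166×10^12 m³ of water.
Spread over 3.47×10^14 m² of ocean, Δh = 1.166×10^12 / 3.47×10^14 = 3.36×10^-3 m = 3.36 mm.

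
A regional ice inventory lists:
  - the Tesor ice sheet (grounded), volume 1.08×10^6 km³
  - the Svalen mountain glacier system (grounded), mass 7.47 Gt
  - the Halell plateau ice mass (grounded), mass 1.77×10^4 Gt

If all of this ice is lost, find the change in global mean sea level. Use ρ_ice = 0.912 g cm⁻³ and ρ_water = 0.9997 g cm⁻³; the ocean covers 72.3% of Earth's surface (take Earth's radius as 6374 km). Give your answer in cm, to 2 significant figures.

Tesor: 1.08×10^6 km³ × (912/999.7) = 9.853×10^5 km³ of water.
Svalen: 7.47 Gt = 7.470×10^12 kg; dividing by ρ_w = 0.9997 g cm⁻³ = 999.7 kg m⁻³ gives 7.472×10^9 m³ of water.
Halell: 1.77×10^4 Gt = 1.770×10^16 kg; dividing by ρ_w = 999.7 kg m⁻³ gives 1.771×10^13 m³ of water.
Total added water ≈ 1.003×10^15 m³ over 3.69×10^14 m² → Δh = 2.72 m = 270 cm.

≈ 270 cm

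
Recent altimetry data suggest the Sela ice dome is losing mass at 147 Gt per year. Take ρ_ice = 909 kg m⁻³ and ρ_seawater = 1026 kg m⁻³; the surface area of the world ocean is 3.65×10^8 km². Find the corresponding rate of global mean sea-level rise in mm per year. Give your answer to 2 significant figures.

≈ 0.39 mm/yr

ρ_w = 1026 kg m⁻³. Annual water volume added = 147 Gt / ρ_w = 1.470×10^14 kg / 1026 kg m⁻³ = 1.433×10^11 m³.
Δh per year = 1.433×10^11 / 3.65×10^14 = 3.93×10^-4 m = 0.39 mm.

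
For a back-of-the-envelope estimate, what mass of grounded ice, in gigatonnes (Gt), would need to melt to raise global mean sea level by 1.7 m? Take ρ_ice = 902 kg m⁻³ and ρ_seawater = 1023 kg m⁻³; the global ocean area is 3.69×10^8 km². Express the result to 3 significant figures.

Required water volume = Δh × A = 1.7 m × 3.69×10^14 m² = 6.273×10^14 m³.
ρ_w = 1023 kg m⁻³, so the mass of water = 6.273×10^14 m³ × 1023 kg m⁻³ = 6.417×10^17 kg = 6.42×10^5 Gt (and the same mass of ice, by conservation).

≈ 6.42×10^5 Gt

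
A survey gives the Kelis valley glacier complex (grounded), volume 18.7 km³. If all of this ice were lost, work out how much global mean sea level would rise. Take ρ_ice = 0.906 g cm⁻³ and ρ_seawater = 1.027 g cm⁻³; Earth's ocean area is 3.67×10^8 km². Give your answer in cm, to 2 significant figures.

Kelis: 18.7 km³ × (906/1027) = 16.50 km³ of water.
Spread over 3.67×10^14 m² of ocean, Δh = 1.650×10^10 / 3.67×10^14 = 4.50×10^-5 m = 4.5×10^-3 cm.

≈ 4.5×10^-3 cm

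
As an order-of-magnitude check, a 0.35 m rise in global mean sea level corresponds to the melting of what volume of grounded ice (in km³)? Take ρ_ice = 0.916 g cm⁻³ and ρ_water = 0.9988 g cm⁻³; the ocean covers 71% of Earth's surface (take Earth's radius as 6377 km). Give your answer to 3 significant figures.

Required water volume = Δh × A = 0.35 m × 3.63×10^14 m² = 1.270×10^14 m³ = 1.270×10^5 km³.
Ice volume = water volume × ρ_w/ρ_ice = 1.270×10^5 × 998.8/916 = 1.38×10^5 km³.

≈ 1.38×10^5 km³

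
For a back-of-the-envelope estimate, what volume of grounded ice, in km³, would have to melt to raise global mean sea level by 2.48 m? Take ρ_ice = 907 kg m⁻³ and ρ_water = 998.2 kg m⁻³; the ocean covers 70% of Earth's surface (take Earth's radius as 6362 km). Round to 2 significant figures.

≈ 9.7×10^5 km³

Required water volume = Δh × A = 2.48 m × 3.56×10^14 m² = 8.830×10^14 m³ = 8.830×10^5 km³.
Ice volume = water volume × ρ_w/ρ_ice = 8.830×10^5 × 998.2/907 = 9.7×10^5 km³.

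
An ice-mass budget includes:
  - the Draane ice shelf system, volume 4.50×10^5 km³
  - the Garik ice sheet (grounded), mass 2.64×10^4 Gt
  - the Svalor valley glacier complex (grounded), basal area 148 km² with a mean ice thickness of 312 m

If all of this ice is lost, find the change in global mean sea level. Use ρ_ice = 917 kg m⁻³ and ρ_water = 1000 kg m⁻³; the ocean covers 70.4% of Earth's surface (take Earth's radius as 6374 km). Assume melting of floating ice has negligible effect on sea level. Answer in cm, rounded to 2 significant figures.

≈ 7.4 cm

The Draane ice shelf system is floating and already displaces its own weight of water, so its melt adds essentially nothing to sea level.
Garik: 2.64×10^4 Gt = 2.640×10^16 kg; dividing by ρ_w = 1000 kg m⁻³ gives 2.640×10^13 m³ of water.
Svalor: ice volume = 148 km² × 312 m = 46.18 km³; 46.18 × (917/1000) = 42.34 km³ of water.
Total added water ≈ 2.644×10^13 m³ over 3.59×10^14 m² → Δh = 0.0736 m = 7.4 cm.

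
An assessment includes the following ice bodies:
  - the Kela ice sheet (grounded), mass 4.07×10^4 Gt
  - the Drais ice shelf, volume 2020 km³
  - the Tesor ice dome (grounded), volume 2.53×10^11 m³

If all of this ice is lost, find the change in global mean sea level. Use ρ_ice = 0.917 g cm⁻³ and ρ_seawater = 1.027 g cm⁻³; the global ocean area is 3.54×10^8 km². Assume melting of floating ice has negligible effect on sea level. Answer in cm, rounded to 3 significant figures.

Kela: 4.07×10^4 Gt = 4.070×10^16 kg; dividing by ρ_w = 1.027 g cm⁻³ = 1027 kg m⁻³ gives 3.963×10^13 m³ of water.
The Drais ice shelf is floating and already displaces its own weight of water, so its melt adds essentially nothing to sea level.
Tesor: 2.53×10^11 m³ × (917/1027) = 2.259×10^11 m³ of water.
Total added water ≈ 3.986×10^13 m³ over 3.54×10^14 m² → Δh = 0.113 m = 11.3 cm.

≈ 11.3 cm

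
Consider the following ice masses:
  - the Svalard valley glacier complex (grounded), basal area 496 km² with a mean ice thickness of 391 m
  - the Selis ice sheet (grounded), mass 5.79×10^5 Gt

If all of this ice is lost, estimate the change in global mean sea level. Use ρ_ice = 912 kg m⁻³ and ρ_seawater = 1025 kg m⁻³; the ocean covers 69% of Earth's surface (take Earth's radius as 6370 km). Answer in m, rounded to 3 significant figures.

Svalard: ice volume = 496 km² × 391 m = 193.9 km³; 193.9 × (912/1025) = 172.6 km³ of water.
Selis: 5.79×10^5 Gt = 5.790×10^17 kg; dividing by ρ_w = 1025 kg m⁻³ gives 5.649×10^14 m³ of water.
Total added water ≈ 5.651×10^14 m³ over 3.52×10^14 m² → Δh = 1.61 m.

≈ 1.61 m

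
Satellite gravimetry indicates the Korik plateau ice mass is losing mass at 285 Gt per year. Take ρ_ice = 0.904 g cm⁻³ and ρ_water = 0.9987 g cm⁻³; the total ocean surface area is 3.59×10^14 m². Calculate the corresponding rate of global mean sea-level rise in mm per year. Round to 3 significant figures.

ρ_w = 0.9987 g cm⁻³ = 998.7 kg m⁻³. Annual water volume added = 285 Gt / ρ_w = 2.850×10^14 kg / 998.7 kg m⁻³ = 2.854×10^11 m³.
Δh per year = 2.854×10^11 / 3.59×10^14 = 7.95×10^-4 m = 0.795 mm.

≈ 0.795 mm/yr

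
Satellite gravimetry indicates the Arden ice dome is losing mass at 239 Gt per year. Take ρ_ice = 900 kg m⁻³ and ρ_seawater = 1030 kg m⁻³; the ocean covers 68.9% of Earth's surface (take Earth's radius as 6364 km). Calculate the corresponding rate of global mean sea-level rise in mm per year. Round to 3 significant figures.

≈ 0.662 mm/yr

ρ_w = 1030 kg m⁻³. Annual water volume added = 239 Gt / ρ_w = 2.390×10^14 kg / 1030 kg m⁻³ = 2.320×10^11 m³.
Δh per year = 2.320×10^11 / 3.51×10^14 = 6.62×10^-4 m = 0.662 mm.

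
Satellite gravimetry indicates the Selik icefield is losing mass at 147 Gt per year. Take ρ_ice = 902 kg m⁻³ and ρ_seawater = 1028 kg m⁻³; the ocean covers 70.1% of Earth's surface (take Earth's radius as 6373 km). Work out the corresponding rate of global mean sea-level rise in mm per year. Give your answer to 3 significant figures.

ρ_w = 1028 kg m⁻³. Annual water volume added = 147 Gt / ρ_w = 1.470×10^14 kg / 1028 kg m⁻³ = 1.430×10^11 m³.
Δh per year = 1.430×10^11 / 3.58×10^14 = 4.00×10^-4 m = 0.400 mm.

≈ 0.400 mm/yr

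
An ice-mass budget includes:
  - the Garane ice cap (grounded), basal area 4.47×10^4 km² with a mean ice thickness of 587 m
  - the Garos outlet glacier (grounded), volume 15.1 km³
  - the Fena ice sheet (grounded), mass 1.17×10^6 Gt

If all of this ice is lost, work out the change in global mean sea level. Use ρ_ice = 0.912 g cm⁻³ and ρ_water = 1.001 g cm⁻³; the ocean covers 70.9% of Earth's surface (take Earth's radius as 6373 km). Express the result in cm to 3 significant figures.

Garane: ice volume = 4.47×10^4 km² × 587 m = 2.624×10^4 km³; 2.624×10^4 × (912/1001) = 2.391×10^4 km³ of water.
Garos: 15.1 km³ × (912/1001) = 13.76 km³ of water.
Fena: 1.17×10^6 Gt = 1.170×10^18 kg; dividing by ρ_w = 1.001 g cm⁻³ = 1001 kg m⁻³ gives 1.169×10^15 m³ of water.
Total added water ≈ 1.193×10^15 m³ over 3.62×10^14 m² → Δh = 3.30 m = 330 cm.

≈ 330 cm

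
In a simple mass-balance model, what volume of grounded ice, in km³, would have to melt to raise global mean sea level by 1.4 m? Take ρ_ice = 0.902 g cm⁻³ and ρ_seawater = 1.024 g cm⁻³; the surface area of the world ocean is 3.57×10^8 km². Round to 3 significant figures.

≈ 5.67×10^5 km³

Required water volume = Δh × A = 1.4 m × 3.57×10^14 m² = 4.998×10^14 m³ = 4.998×10^5 km³.
Ice volume = water volume × ρ_w/ρ_ice = 4.998×10^5 × 1024/902 = 5.67×10^5 km³.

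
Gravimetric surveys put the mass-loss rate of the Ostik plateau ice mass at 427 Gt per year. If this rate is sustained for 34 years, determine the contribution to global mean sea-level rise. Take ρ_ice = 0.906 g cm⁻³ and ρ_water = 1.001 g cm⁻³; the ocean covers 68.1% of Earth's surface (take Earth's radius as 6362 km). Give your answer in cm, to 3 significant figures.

≈ 4.19 cm

Total mass lost = 427 Gt/yr × 34 yr = 1.452×10^4 Gt = 1.452×10^16 kg.
ρ_w = 1.001 g cm⁻³ = 1001 kg m⁻³, so water volume = 1.452×10^16 / 1001 = 1.450×10^13 m³.
Δh = 1.450×10^13 / 3.46×10^14 = 0.0419 m = 4.19 cm.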